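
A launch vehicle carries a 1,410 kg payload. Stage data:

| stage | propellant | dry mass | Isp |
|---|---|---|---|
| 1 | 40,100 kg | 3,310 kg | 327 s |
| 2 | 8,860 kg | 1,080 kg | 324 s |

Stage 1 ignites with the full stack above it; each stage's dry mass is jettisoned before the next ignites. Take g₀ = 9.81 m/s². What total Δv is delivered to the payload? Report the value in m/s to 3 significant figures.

Ignition mass of stage 1 = 40,100+3,310 + 8,860+1,080 + 1,410 = 54,760 kg.
Stage 1: m₀ = 54,760 kg, m_f = 54,760 − 40,100 = 14,660 kg; Δv = 327×9.81×ln(3.735) = 3207.9×1.3178 ≈ 4227 m/s.
Stage 2: m₀ = 11,350 kg, m_f = 11,350 − 8,860 = 2,490 kg; Δv = 324×9.81×ln(4.558) = 3178.4×1.5169 ≈ 4821 m/s.
Total Δv = 4227 + 4821 = 9048 m/s.

Δv ≈ 9050 m/s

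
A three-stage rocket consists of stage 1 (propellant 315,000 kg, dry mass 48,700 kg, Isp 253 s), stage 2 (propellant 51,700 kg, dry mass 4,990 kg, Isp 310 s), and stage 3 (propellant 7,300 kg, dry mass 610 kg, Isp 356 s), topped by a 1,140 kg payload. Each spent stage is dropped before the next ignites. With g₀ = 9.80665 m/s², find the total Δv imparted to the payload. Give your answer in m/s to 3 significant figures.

Ignition mass of stage 1 = 315,000+48,700 + 51,700+4,990 + 7,300+610 + 1,140 = 429,440 kg.
Stage 1: m₀ = 429,440 kg, m_f = 429,440 − 315,000 = 114,440 kg; Δv = 253×9.80665×ln(3.753) = 2481.1×1.3224 ≈ 3281 m/s.
Stage 2: m₀ = 65,740 kg, m_f = 65,740 − 51,700 = 14,040 kg; Δv = 310×9.80665×ln(4.682) = 3040.1×1.5438 ≈ 4693 m/s.
Stage 3: m₀ = 9,050 kg, m_f = 9,050 − 7,300 = 1,750 kg; Δv = 356×9.80665×ln(5.171) = 3491.2×1.6431 ≈ 5737 m/s.
Total Δv = 3281 + 4693 + 5737 = 13711 m/s.

Δv ≈ 13700 m/s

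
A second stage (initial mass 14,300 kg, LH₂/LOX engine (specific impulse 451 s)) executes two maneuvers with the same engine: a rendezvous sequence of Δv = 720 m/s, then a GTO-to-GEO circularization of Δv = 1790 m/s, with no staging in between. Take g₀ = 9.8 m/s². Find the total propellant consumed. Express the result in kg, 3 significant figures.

v_e = Isp · g₀ = 451 × 9.8 = 4419.8 m/s.
After the first burn: m = 14300 × exp(−720/4419.8) = 14300 × 0.84967 = 12,150.3 kg.
After the second burn: m = 12,150.3 × exp(−1790/4419.8) = 12,150.3 × 0.66698 = 8,104.01 kg.
Total propellant = m₀ − m_final = 14300 − 8,104.01 = 6,195.99 kg.

total propellant consumed ≈ 6200 kg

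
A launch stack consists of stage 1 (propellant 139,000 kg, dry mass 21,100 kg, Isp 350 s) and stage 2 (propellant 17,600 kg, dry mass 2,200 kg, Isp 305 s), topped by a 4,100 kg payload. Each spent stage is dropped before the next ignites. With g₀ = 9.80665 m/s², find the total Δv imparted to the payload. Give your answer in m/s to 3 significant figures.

Ignition mass of stage 1 = 139,000+21,100 + 17,600+2,200 + 4,100 = 184,000 kg.
Stage 1: m₀ = 184,000 kg, m_f = 184,000 − 139,000 = 45,000 kg; Δv = 350×9.80665×ln(4.089) = 3432.3×1.4083 ≈ 4834 m/s.
Stage 2: m₀ = 23,900 kg, m_f = 23,900 − 17,600 = 6,300 kg; Δv = 305×9.80665×ln(3.794) = 2991.0×1.3333 ≈ 3988 m/s.
Total Δv = 4834 + 3988 = 8822 m/s.

Δv ≈ 8820 m/s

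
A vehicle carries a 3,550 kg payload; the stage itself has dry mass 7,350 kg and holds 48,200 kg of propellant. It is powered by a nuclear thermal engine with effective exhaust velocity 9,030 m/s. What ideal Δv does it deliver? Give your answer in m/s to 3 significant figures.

Δv ≈ 15300 m/s

m₀ = payload + dry + propellant = 3,550 + 7,350 + 48,200 = 59,100 kg.
m_f = payload + dry = 3,550 + 7,350 = 10,900 kg.
Rocket equation: Δv = v_e · ln(m₀/m_f) = 9030.0 × ln(5.422) = 9030.0 × 1.6905 ≈ 15264.9 m/s.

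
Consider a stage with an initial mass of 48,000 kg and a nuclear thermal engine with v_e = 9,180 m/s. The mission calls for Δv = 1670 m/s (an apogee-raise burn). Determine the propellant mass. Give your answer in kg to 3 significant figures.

From the ideal rocket equation, m₀/m_f = exp(Δv / v_e) = exp(1670 / 9180.0) = exp(0.1819) = 1.1995.
m_f = 48,000 / 1.1995 = 40,016.7 kg, so propellant = m₀ − m_f = 48,000 − 40,016.7 = 7,983.3 kg.

propellant mass ≈ 7980 kg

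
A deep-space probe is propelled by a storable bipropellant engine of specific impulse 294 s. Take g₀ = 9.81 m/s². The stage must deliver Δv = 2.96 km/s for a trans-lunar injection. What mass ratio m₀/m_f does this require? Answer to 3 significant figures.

mass ratio ≈ 2.79

v_e = Isp · g₀ = 294 × 9.81 = 2884.1 m/s.
m₀/m_f = exp(Δv / v_e) = exp(2960 / 2884.1) = exp(1.0263) = 2.7907.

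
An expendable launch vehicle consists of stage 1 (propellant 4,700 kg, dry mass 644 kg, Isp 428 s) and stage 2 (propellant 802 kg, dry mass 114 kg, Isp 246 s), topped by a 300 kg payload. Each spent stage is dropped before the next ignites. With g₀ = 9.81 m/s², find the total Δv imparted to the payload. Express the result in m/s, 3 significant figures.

Δv ≈ 7890 m/s

Ignition mass of stage 1 = 4,700+644 + 802+114 + 300 = 6,560 kg.
Stage 1: m₀ = 6,560 kg, m_f = 6,560 − 4,700 = 1,860 kg; Δv = 428×9.81×ln(3.527) = 4198.7×1.2604 ≈ 5292 m/s.
Stage 2: m₀ = 1,216 kg, m_f = 1,216 − 802 = 414 kg; Δv = 246×9.81×ln(2.937) = 2413.3×1.0775 ≈ 2600 m/s.
Total Δv = 5292 + 2600 = 7892 m/s.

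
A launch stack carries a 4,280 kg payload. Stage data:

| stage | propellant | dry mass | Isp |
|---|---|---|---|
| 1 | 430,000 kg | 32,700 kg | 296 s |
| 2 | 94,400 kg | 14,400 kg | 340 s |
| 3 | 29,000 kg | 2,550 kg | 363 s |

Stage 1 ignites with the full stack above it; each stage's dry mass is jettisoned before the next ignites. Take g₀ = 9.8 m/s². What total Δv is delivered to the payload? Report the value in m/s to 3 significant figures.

Δv ≈ 13000 m/s

Ignition mass of stage 1 = 430,000+32,700 + 94,400+14,400 + 29,000+2,550 + 4,280 = 607,330 kg.
Stage 1: m₀ = 607,330 kg, m_f = 607,330 − 430,000 = 177,330 kg; Δv = 296×9.8×ln(3.425) = 2900.8×1.2311 ≈ 3571 m/s.
Stage 2: m₀ = 144,630 kg, m_f = 144,630 − 94,400 = 50,230 kg; Δv = 340×9.8×ln(2.879) = 3332.0×1.0576 ≈ 3524 m/s.
Stage 3: m₀ = 35,830 kg, m_f = 35,830 − 29,000 = 6,830 kg; Δv = 363×9.8×ln(5.246) = 3557.4×1.6575 ≈ 5896 m/s.
Total Δv = 3571 + 3524 + 5896 = 12991 m/s.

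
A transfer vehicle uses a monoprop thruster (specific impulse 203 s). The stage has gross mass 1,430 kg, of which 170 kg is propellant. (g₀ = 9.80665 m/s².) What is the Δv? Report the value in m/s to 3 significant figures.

Δv ≈ 252 m/s

v_e = Isp · g₀ = 203 × 9.80665 = 1990.7 m/s.
m_f = m₀ − m_prop = 1,430 − 170 = 1,260 kg.
Rocket equation: Δv = v_e · ln(m₀/m_f) = 1990.7 × ln(1.135) = 1990.7 × 0.1266 ≈ 252.0 m/s.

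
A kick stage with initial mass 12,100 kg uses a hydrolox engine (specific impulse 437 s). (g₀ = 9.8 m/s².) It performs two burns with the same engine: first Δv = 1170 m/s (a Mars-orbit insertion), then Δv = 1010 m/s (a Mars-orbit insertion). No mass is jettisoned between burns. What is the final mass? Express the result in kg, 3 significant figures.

v_e = Isp · g₀ = 437 × 9.8 = 4282.6 m/s.
After the first burn: m = 12100 × exp(−1170/4282.6) = 12100 × 0.76094 = 9,207.37 kg.
After the second burn: m = 9,207.37 × exp(−1010/4282.6) = 9,207.37 × 0.78991 = 7,272.99 kg.

final mass ≈ 7270 kg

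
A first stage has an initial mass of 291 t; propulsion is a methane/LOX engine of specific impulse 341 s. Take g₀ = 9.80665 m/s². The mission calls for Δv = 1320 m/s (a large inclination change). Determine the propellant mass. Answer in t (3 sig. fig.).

v_e = Isp · g₀ = 341 × 9.80665 = 3344.1 m/s.
By the Tsiolkovsky rocket equation, m₀/m_f = exp(Δv / v_e) = exp(1320 / 3344.1) = exp(0.3947) = 1.4840.
m_f = 291 / 1.4840 = 196.092 t, so propellant = m₀ − m_f = 291 − 196.092 = 94.908 t.

propellant mass ≈ 94.9 t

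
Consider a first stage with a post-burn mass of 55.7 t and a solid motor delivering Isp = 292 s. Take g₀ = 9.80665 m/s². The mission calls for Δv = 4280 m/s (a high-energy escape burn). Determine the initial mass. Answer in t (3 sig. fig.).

v_e = Isp · g₀ = 292 × 9.80665 = 2863.5 m/s.
m₀/m_f = exp(Δv / v_e) = exp(4280 / 2863.5) = exp(1.4947) = 4.4578.
m₀ = m_f × 4.4578 = 55.7 × 4.4578 = 248.299 t.

initial mass ≈ 248 t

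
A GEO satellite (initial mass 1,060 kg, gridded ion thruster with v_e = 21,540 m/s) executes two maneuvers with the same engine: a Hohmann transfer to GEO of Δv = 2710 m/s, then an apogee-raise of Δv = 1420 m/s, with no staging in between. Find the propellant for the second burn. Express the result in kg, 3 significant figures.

After the first burn: m = 1060 × exp(−2710/21540.0) = 1060 × 0.88178 = 934.687 kg.
After the second burn: m = 934.687 × exp(−1420/21540.0) = 934.687 × 0.93620 = 875.054 kg.
Second-burn propellant = 934.687 − 875.054 = 59.633 kg.

propellant for the second burn ≈ 59.6 kg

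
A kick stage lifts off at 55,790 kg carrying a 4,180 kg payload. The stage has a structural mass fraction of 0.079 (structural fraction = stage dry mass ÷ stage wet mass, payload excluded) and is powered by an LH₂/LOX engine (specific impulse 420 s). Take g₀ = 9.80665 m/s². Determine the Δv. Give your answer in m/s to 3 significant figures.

Stage wet mass = m₀ − payload = 55,790 − 4,180 = 51,610 kg.
Stage dry mass = ε × stage wet mass = 0.079 × 51,610 = 4,077.19 kg.
Burnout mass m_f = stage dry + payload = 4,077.19 + 4,180 = 8,257.19 kg.
v_e = Isp · g₀ = 420 × 9.80665 = 4118.8 m/s.
Δv = v_e · ln(55,790/8,257.19) = 4118.8 × ln(6.757) = 4118.8 × 1.9105 ≈ 7869 m/s.

Δv ≈ 7870 m/s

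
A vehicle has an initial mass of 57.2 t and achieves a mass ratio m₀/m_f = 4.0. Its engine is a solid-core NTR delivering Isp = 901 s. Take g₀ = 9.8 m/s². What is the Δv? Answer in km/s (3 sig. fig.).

v_e = Isp · g₀ = 901 × 9.8 = 8829.8 m/s.
From the ideal rocket equation, Δv = v_e · ln(4.0) = 8829.8 × 1.3863 ≈ 12240.7 m/s.

Δv ≈ 12.2 km/s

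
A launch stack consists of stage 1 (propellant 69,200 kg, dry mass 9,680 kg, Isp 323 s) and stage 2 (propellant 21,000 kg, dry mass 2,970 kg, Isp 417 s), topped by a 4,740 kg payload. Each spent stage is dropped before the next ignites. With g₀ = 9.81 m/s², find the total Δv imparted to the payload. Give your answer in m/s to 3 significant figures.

Ignition mass of stage 1 = 69,200+9,680 + 21,000+2,970 + 4,740 = 107,590 kg.
Stage 1: m₀ = 107,590 kg, m_f = 107,590 − 69,200 = 38,390 kg; Δv = 323×9.81×ln(2.803) = 3168.6×1.0305 ≈ 3265 m/s.
Stage 2: m₀ = 28,710 kg, m_f = 28,710 − 21,000 = 7,710 kg; Δv = 417×9.81×ln(3.724) = 4090.8×1.3147 ≈ 5378 m/s.
Total Δv = 3265 + 5378 = 8643 m/s.

Δv ≈ 8640 m/s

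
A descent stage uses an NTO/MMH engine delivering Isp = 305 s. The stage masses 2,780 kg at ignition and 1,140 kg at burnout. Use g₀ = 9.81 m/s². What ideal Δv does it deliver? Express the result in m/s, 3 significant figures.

Δv ≈ 2670 m/s

v_e = Isp · g₀ = 305 × 9.81 = 2992.1 m/s.
Δv = v_e · ln(m₀/m_f) = 2992.1 × ln(2.439) = 2992.1 × 0.8914 ≈ 2667.2 m/s.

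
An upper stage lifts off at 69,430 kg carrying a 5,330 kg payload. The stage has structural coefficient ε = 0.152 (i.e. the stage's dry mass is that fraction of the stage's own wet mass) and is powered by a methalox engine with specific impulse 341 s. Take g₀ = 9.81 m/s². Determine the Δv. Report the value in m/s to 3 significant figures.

Stage wet mass = m₀ − payload = 69,430 − 5,330 = 64,100 kg.
Stage dry mass = ε × stage wet mass = 0.152 × 64,100 = 9,743.2 kg.
Burnout mass m_f = stage dry + payload = 9,743.2 + 5,330 = 15,073.2 kg.
v_e = Isp · g₀ = 341 × 9.81 = 3345.2 m/s.
Rocket equation: Δv = v_e · ln(69,430/15,073.2) = 3345.2 × ln(4.606) = 3345.2 × 1.5274 ≈ 5109 m/s.

Δv ≈ 5110 m/s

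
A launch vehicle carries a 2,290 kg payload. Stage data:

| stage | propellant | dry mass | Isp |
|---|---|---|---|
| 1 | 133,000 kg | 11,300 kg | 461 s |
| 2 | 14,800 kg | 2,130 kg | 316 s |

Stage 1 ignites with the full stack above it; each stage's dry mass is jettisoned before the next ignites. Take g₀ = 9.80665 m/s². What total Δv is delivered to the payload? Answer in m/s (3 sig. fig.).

Δv ≈ 12100 m/s

Ignition mass of stage 1 = 133,000+11,300 + 14,800+2,130 + 2,290 = 163,520 kg.
Stage 1: m₀ = 163,520 kg, m_f = 163,520 − 133,000 = 30,520 kg; Δv = 461×9.80665×ln(5.358) = 4520.9×1.6786 ≈ 7589 m/s.
Stage 2: m₀ = 19,220 kg, m_f = 19,220 − 14,800 = 4,420 kg; Δv = 316×9.80665×ln(4.348) = 3098.9×1.4698 ≈ 4555 m/s.
Total Δv = 7589 + 4555 = 12144 m/s.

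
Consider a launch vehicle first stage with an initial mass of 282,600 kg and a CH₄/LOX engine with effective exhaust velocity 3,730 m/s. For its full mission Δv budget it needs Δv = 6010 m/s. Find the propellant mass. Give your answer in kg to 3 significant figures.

Rocket equation: m₀/m_f = exp(Δv / v_e) = exp(6010 / 3730.0) = exp(1.6113) = 5.0091.
m_f = 282,600 / 5.0091 = 56,417.3 kg, so propellant = m₀ − m_f = 282,600 − 56,417.3 = 226,182.7 kg.

propellant mass ≈ 226000 kg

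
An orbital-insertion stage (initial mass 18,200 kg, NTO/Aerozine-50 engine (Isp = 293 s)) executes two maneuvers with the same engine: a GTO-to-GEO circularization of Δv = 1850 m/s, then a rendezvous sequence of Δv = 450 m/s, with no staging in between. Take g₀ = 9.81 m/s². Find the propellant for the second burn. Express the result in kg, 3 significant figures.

v_e = Isp · g₀ = 293 × 9.81 = 2874.3 m/s.
After the first burn: m = 18200 × exp(−1850/2874.3) = 18200 × 0.52538 = 9,561.92 kg.
After the second burn: m = 9,561.92 × exp(−450/2874.3) = 9,561.92 × 0.85508 = 8,176.21 kg.
Second-burn propellant = 9,561.92 − 8,176.21 = 1,385.71 kg.

propellant for the second burn ≈ 1390 kg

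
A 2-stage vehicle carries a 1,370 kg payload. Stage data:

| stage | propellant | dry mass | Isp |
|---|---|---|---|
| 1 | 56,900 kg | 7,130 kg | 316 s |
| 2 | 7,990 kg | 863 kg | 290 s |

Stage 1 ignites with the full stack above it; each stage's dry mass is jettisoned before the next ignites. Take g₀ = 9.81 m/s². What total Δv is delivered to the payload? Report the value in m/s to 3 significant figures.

Ignition mass of stage 1 = 56,900+7,130 + 7,990+863 + 1,370 = 74,253 kg.
Stage 1: m₀ = 74,253 kg, m_f = 74,253 − 56,900 = 17,353 kg; Δv = 316×9.81×ln(4.279) = 3100.0×1.4537 ≈ 4506 m/s.
Stage 2: m₀ = 10,223 kg, m_f = 10,223 − 7,990 = 2,233 kg; Δv = 290×9.81×ln(4.578) = 2844.9×1.5213 ≈ 4328 m/s.
Total Δv = 4506 + 4328 = 8834 m/s.

Δv ≈ 8830 m/s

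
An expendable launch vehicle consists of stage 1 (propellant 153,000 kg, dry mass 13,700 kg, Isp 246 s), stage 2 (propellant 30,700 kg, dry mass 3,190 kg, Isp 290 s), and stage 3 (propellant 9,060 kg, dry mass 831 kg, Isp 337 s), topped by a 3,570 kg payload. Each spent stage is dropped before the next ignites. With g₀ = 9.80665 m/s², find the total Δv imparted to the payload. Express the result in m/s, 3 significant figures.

Δv ≈ 9690 m/s

Ignition mass of stage 1 = 153,000+13,700 + 30,700+3,190 + 9,060+831 + 3,570 = 214,051 kg.
Stage 1: m₀ = 214,051 kg, m_f = 214,051 − 153,000 = 61,051 kg; Δv = 246×9.80665×ln(3.506) = 2412.4×1.2545 ≈ 3026 m/s.
Stage 2: m₀ = 47,351 kg, m_f = 47,351 − 30,700 = 16,651 kg; Δv = 290×9.80665×ln(2.844) = 2843.9×1.0451 ≈ 2972 m/s.
Stage 3: m₀ = 13,461 kg, m_f = 13,461 − 9,060 = 4,401 kg; Δv = 337×9.80665×ln(3.059) = 3304.8×1.1180 ≈ 3695 m/s.
Total Δv = 3026 + 2972 + 3695 = 9693 m/s.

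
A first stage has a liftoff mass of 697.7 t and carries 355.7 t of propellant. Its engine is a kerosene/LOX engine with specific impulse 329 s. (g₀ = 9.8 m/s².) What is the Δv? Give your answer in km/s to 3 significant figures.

v_e = Isp · g₀ = 329 × 9.8 = 3224.2 m/s.
m_f = m₀ − m_prop = 697.7 − 355.7 = 342 t.
By the Tsiolkovsky rocket equation, Δv = v_e · ln(m₀/m_f) = 3224.2 × ln(2.04) = 3224.2 × 0.7130 ≈ 2298.8 m/s.

Δv ≈ 2.30 km/s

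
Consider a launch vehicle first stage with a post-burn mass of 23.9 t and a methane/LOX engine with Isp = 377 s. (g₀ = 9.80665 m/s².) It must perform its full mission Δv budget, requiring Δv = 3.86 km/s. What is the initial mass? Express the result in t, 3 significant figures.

initial mass ≈ 67.9 t

v_e = Isp · g₀ = 377 × 9.80665 = 3697.1 m/s.
m₀/m_f = exp(Δv / v_e) = exp(3860 / 3697.1) = exp(1.0441) = 2.8407.
m₀ = m_f × 2.8407 = 23.9 × 2.8407 = 67.8927 t.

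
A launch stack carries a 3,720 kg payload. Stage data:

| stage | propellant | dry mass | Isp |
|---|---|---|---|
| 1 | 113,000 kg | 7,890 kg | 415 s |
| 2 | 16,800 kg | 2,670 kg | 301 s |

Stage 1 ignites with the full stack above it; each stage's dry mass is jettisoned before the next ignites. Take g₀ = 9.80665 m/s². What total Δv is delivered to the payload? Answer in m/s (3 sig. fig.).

Δv ≈ 10000 m/s

Ignition mass of stage 1 = 113,000+7,890 + 16,800+2,670 + 3,720 = 144,080 kg.
Stage 1: m₀ = 144,080 kg, m_f = 144,080 − 113,000 = 31,080 kg; Δv = 415×9.80665×ln(4.636) = 4069.8×1.5338 ≈ 6242 m/s.
Stage 2: m₀ = 23,190 kg, m_f = 23,190 − 16,800 = 6,390 kg; Δv = 301×9.80665×ln(3.629) = 2951.8×1.2890 ≈ 3805 m/s.
Total Δv = 6242 + 3805 = 10047 m/s.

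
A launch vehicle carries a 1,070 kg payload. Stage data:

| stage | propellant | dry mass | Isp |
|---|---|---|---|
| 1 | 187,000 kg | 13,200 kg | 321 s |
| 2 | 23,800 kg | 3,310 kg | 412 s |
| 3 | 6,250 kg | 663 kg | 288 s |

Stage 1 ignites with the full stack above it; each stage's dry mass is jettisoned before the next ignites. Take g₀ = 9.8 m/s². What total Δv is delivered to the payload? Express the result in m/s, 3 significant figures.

Δv ≈ 13900 m/s

Ignition mass of stage 1 = 187,000+13,200 + 23,800+3,310 + 6,250+663 + 1,070 = 235,293 kg.
Stage 1: m₀ = 235,293 kg, m_f = 235,293 − 187,000 = 48,293 kg; Δv = 321×9.8×ln(4.872) = 3145.8×1.5835 ≈ 4982 m/s.
Stage 2: m₀ = 35,093 kg, m_f = 35,093 − 23,800 = 11,293 kg; Δv = 412×9.8×ln(3.108) = 4037.6×1.1338 ≈ 4578 m/s.
Stage 3: m₀ = 7,983 kg, m_f = 7,983 − 6,250 = 1,733 kg; Δv = 288×9.8×ln(4.606) = 2822.4×1.5275 ≈ 4311 m/s.
Total Δv = 4982 + 4578 + 4311 = 13871 m/s.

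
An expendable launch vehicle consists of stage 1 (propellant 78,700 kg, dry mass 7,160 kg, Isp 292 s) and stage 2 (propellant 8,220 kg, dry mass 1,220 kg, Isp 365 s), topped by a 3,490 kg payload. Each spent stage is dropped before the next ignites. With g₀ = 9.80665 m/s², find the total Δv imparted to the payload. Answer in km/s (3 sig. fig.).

Δv ≈ 8.18 km/s

Ignition mass of stage 1 = 78,700+7,160 + 8,220+1,220 + 3,490 = 98,790 kg.
Stage 1: m₀ = 98,790 kg, m_f = 98,790 − 78,700 = 20,090 kg; Δv = 292×9.80665×ln(4.917) = 2863.5×1.5928 ≈ 4561 m/s.
Stage 2: m₀ = 12,930 kg, m_f = 12,930 − 8,220 = 4,710 kg; Δv = 365×9.80665×ln(2.745) = 3579.4×1.0099 ≈ 3615 m/s.
Total Δv = 4561 + 3615 = 8176 m/s.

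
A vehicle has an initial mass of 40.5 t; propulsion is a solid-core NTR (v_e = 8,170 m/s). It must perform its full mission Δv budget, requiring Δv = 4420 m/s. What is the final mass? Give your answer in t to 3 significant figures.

m₀/m_f = exp(Δv / v_e) = exp(4420 / 8170.0) = exp(0.5410) = 1.7177.
m_f = m₀ / 1.7177 = 40.5 / 1.7177 = 23.578 t.

final mass ≈ 23.6 t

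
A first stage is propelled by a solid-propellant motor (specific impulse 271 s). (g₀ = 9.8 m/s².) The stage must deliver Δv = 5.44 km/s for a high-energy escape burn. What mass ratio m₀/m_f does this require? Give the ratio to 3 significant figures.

v_e = Isp · g₀ = 271 × 9.8 = 2655.8 m/s.
Rocket equation: m₀/m_f = exp(Δv / v_e) = exp(5440 / 2655.8) = exp(2.0483) = 7.7551.

mass ratio ≈ 7.76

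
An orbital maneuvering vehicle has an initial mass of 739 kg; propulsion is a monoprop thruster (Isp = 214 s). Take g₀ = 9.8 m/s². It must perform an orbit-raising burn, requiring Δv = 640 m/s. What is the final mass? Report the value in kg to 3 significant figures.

final mass ≈ 545 kg

v_e = Isp · g₀ = 214 × 9.8 = 2097.2 m/s.
By the Tsiolkovsky rocket equation, m₀/m_f = exp(Δv / v_e) = exp(640 / 2097.2) = exp(0.3052) = 1.3569.
m_f = m₀ / 1.3569 = 739 / 1.3569 = 544.624 kg.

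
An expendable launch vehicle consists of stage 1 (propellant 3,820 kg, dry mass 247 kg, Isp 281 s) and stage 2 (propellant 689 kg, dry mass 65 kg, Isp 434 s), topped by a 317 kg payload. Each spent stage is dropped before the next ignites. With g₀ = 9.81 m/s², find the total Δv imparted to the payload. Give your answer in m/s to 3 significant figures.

Ignition mass of stage 1 = 3,820+247 + 689+65 + 317 = 5,138 kg.
Stage 1: m₀ = 5,138 kg, m_f = 5,138 − 3,820 = 1,318 kg; Δv = 281×9.81×ln(3.898) = 2756.6×1.3605 ≈ 3751 m/s.
Stage 2: m₀ = 1,071 kg, m_f = 1,071 − 689 = 382 kg; Δv = 434×9.81×ln(2.804) = 4257.5×1.0309 ≈ 4389 m/s.
Total Δv = 3751 + 4389 = 8140 m/s.

Δv ≈ 8140 m/s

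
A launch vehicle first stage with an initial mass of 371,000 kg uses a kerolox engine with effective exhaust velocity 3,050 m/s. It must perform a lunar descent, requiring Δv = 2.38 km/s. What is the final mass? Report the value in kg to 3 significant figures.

m₀/m_f = exp(Δv / v_e) = exp(2380 / 3050.0) = exp(0.7803) = 2.1822.
m_f = m₀ / 2.1822 = 371,000 / 2.1822 = 170,012 kg.

final mass ≈ 170000 kg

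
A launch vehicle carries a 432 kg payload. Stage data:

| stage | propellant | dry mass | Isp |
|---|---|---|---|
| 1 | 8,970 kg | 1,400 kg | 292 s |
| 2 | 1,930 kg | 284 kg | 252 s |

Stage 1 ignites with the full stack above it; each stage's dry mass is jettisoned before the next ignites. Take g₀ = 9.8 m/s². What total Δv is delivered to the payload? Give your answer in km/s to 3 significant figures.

Ignition mass of stage 1 = 8,970+1,400 + 1,930+284 + 432 = 13,016 kg.
Stage 1: m₀ = 13,016 kg, m_f = 13,016 − 8,970 = 4,046 kg; Δv = 292×9.8×ln(3.217) = 2861.6×1.1685 ≈ 3344 m/s.
Stage 2: m₀ = 2,646 kg, m_f = 2,646 − 1,930 = 716 kg; Δv = 252×9.8×ln(3.696) = 2469.6×1.3071 ≈ 3228 m/s.
Total Δv = 3344 + 3228 = 6572 m/s.

Δv ≈ 6.57 km/s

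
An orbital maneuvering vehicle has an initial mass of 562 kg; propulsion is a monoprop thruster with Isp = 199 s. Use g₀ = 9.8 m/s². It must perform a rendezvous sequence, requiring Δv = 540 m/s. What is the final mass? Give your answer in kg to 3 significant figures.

v_e = Isp · g₀ = 199 × 9.8 = 1950.2 m/s.
Rocket equation: m₀/m_f = exp(Δv / v_e) = exp(540 / 1950.2) = exp(0.2769) = 1.3190.
m_f = m₀ / 1.3190 = 562 / 1.3190 = 426.08 kg.

final mass ≈ 426 kg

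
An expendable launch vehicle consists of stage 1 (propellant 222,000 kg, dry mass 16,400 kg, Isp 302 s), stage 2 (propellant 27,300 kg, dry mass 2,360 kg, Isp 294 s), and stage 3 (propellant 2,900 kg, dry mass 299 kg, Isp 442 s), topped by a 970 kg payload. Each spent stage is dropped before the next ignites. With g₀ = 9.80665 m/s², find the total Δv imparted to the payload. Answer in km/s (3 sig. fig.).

Δv ≈ 14.9 km/s

Ignition mass of stage 1 = 222,000+16,400 + 27,300+2,360 + 2,900+299 + 970 = 272,229 kg.
Stage 1: m₀ = 272,229 kg, m_f = 272,229 − 222,000 = 50,229 kg; Δv = 302×9.80665×ln(5.42) = 2961.6×1.6901 ≈ 5005 m/s.
Stage 2: m₀ = 33,829 kg, m_f = 33,829 − 27,300 = 6,529 kg; Δv = 294×9.80665×ln(5.181) = 2883.2×1.6451 ≈ 4743 m/s.
Stage 3: m₀ = 4,169 kg, m_f = 4,169 − 2,900 = 1,269 kg; Δv = 442×9.80665×ln(3.285) = 4334.5×1.1894 ≈ 5156 m/s.
Total Δv = 5005 + 4743 + 5156 = 14904 m/s.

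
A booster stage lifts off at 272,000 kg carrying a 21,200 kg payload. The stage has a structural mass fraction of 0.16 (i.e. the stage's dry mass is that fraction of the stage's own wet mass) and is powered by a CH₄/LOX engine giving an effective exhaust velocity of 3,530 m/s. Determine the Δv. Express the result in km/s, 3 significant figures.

Stage wet mass = m₀ − payload = 272,000 − 21,200 = 250,800 kg.
Stage dry mass = ε × stage wet mass = 0.16 × 250,800 = 40,128 kg.
Burnout mass m_f = stage dry + payload = 40,128 + 21,200 = 61,328 kg.
Δv = v_e · ln(272,000/61,328) = 3530.0 × ln(4.435) = 3530.0 × 1.4896 ≈ 5258 m/s.

Δv ≈ 5.26 km/s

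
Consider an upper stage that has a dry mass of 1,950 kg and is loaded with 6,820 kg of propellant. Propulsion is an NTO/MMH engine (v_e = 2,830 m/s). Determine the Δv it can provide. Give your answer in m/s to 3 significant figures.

m₀ = m_dry + m_prop = 1,950 + 6,820 = 8,770 kg.
By the Tsiolkovsky rocket equation, Δv = v_e · ln(m₀/m_f) = 2830.0 × ln(4.497) = 2830.0 × 1.5035 ≈ 4254.9 m/s.

Δv ≈ 4250 m/s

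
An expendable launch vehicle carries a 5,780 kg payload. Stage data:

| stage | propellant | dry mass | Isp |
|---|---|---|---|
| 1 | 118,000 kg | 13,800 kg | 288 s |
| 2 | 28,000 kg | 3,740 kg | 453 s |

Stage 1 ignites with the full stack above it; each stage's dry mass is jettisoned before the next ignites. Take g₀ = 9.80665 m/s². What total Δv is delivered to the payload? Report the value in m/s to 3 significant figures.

Δv ≈ 9460 m/s

Ignition mass of stage 1 = 118,000+13,800 + 28,000+3,740 + 5,780 = 169,320 kg.
Stage 1: m₀ = 169,320 kg, m_f = 169,320 − 118,000 = 51,320 kg; Δv = 288×9.80665×ln(3.299) = 2824.3×1.1937 ≈ 3371 m/s.
Stage 2: m₀ = 37,520 kg, m_f = 37,520 − 28,000 = 9,520 kg; Δv = 453×9.80665×ln(3.941) = 4442.4×1.3715 ≈ 6093 m/s.
Total Δv = 3371 + 6093 = 9464 m/s.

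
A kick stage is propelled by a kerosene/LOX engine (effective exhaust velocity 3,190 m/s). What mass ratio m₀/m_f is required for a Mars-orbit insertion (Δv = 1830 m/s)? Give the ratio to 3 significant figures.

m₀/m_f = exp(Δv / v_e) = exp(1830 / 3190.0) = exp(0.5737) = 1.7748.

mass ratio ≈ 1.77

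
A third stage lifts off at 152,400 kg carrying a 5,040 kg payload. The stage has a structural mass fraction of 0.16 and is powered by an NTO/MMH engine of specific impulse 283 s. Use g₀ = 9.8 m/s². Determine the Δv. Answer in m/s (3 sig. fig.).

Δv ≈ 4640 m/s

Stage wet mass = m₀ − payload = 152,400 − 5,040 = 147,360 kg.
Stage dry mass = ε × stage wet mass = 0.16 × 147,360 = 23,577.6 kg.
Burnout mass m_f = stage dry + payload = 23,577.6 + 5,040 = 28,617.6 kg.
v_e = Isp · g₀ = 283 × 9.8 = 2773.4 m/s.
Using Δv = v_e ln(m₀/m_f): Δv = v_e · ln(152,400/28,617.6) = 2773.4 × ln(5.325) = 2773.4 × 1.6725 ≈ 4638 m/s.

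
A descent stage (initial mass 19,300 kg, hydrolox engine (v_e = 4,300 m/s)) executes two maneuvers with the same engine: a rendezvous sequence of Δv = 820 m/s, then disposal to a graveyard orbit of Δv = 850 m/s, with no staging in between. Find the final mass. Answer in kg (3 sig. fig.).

final mass ≈ 13100 kg

After the first burn: m = 19300 × exp(−820/4300.0) = 19300 × 0.82638 = 15,949.1 kg.
After the second burn: m = 15,949.1 × exp(−850/4300.0) = 15,949.1 × 0.82064 = 13,088.5 kg.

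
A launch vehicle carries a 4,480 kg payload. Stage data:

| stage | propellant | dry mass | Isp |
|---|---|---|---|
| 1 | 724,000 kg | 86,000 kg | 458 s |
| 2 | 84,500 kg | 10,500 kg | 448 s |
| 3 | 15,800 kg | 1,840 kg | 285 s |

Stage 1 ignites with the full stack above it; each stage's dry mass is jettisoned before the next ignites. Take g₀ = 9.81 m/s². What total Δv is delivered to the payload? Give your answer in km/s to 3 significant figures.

Δv ≈ 15.9 km/s

Ignition mass of stage 1 = 724,000+86,000 + 84,500+10,500 + 15,800+1,840 + 4,480 = 927,120 kg.
Stage 1: m₀ = 927,120 kg, m_f = 927,120 − 724,000 = 203,120 kg; Δv = 458×9.81×ln(4.564) = 4493.0×1.5183 ≈ 6822 m/s.
Stage 2: m₀ = 117,120 kg, m_f = 117,120 − 84,500 = 32,620 kg; Δv = 448×9.81×ln(3.59) = 4394.9×1.2783 ≈ 5618 m/s.
Stage 3: m₀ = 22,120 kg, m_f = 22,120 − 15,800 = 6,320 kg; Δv = 285×9.81×ln(3.5) = 2795.9×1.2528 ≈ 3503 m/s.
Total Δv = 6822 + 5618 + 3503 = 15943 m/s.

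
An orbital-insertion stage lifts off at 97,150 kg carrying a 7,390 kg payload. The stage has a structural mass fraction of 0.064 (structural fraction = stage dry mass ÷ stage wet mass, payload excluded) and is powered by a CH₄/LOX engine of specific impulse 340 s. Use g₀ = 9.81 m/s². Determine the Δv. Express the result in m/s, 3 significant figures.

Δv ≈ 6670 m/s

Stage wet mass = m₀ − payload = 97,150 − 7,390 = 89,760 kg.
Stage dry mass = ε × stage wet mass = 0.064 × 89,760 = 5,744.64 kg.
Burnout mass m_f = stage dry + payload = 5,744.64 + 7,390 = 13,134.64 kg.
v_e = Isp · g₀ = 340 × 9.81 = 3335.4 m/s.
By the Tsiolkovsky rocket equation, Δv = v_e · ln(97,150/13,134.64) = 3335.4 × ln(7.396) = 3335.4 × 2.0010 ≈ 6674 m/s.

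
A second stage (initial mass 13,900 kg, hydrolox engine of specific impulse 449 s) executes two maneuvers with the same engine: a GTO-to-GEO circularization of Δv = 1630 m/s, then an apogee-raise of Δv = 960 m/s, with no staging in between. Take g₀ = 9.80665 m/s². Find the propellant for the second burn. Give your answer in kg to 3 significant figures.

v_e = Isp · g₀ = 449 × 9.80665 = 4403.2 m/s.
After the first burn: m = 13900 × exp(−1630/4403.2) = 13900 × 0.69061 = 9,599.48 kg.
After the second burn: m = 9,599.48 × exp(−960/4403.2) = 9,599.48 × 0.80411 = 7,719.04 kg.
Second-burn propellant = 9,599.48 − 7,719.04 = 1,880.44 kg.

propellant for the second burn ≈ 1880 kg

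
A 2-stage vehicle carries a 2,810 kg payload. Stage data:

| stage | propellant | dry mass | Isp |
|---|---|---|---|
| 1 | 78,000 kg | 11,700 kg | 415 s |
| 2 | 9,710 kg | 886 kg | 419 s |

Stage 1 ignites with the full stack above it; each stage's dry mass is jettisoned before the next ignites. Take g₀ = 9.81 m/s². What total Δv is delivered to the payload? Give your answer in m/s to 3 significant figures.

Ignition mass of stage 1 = 78,000+11,700 + 9,710+886 + 2,810 = 103,106 kg.
Stage 1: m₀ = 103,106 kg, m_f = 103,106 − 78,000 = 25,106 kg; Δv = 415×9.81×ln(4.107) = 4071.2×1.4127 ≈ 5751 m/s.
Stage 2: m₀ = 13,406 kg, m_f = 13,406 − 9,710 = 3,696 kg; Δv = 419×9.81×ln(3.627) = 4110.4×1.2885 ≈ 5296 m/s.
Total Δv = 5751 + 5296 = 11047 m/s.

Δv ≈ 11000 m/s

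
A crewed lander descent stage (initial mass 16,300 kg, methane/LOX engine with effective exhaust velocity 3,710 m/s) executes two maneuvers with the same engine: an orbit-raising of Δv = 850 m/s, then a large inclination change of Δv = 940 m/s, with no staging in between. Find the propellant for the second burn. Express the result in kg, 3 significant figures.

After the first burn: m = 16300 × exp(−850/3710.0) = 16300 × 0.79524 = 12,962.4 kg.
After the second burn: m = 12,962.4 × exp(−940/3710.0) = 12,962.4 × 0.77618 = 10,061.2 kg.
Second-burn propellant = 12,962.4 − 10,061.2 = 2,901.2 kg.

propellant for the second burn ≈ 2900 kg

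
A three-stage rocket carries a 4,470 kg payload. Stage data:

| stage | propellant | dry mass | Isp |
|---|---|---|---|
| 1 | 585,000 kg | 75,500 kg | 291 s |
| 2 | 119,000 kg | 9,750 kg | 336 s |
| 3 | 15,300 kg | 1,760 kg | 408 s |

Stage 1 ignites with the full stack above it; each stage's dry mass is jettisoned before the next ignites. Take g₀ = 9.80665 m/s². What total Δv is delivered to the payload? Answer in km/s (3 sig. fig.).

Δv ≈ 13.8 km/s

Ignition mass of stage 1 = 585,000+75,500 + 119,000+9,750 + 15,300+1,760 + 4,470 = 810,780 kg.
Stage 1: m₀ = 810,780 kg, m_f = 810,780 − 585,000 = 225,780 kg; Δv = 291×9.80665×ln(3.591) = 2853.7×1.2784 ≈ 3648 m/s.
Stage 2: m₀ = 150,280 kg, m_f = 150,280 − 119,000 = 31,280 kg; Δv = 336×9.80665×ln(4.804) = 3295.0×1.5695 ≈ 5172 m/s.
Stage 3: m₀ = 21,530 kg, m_f = 21,530 − 15,300 = 6,230 kg; Δv = 408×9.80665×ln(3.456) = 4001.1×1.2401 ≈ 4962 m/s.
Total Δv = 3648 + 5172 + 4962 = 13782 m/s.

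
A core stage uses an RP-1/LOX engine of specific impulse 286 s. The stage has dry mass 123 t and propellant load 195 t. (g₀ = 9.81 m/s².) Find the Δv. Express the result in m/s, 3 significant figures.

v_e = Isp · g₀ = 286 × 9.81 = 2805.7 m/s.
m₀ = m_dry + m_prop = 123 + 195 = 318 t.
Using Δv = v_e ln(m₀/m_f): Δv = v_e · ln(m₀/m_f) = 2805.7 × ln(2.585) = 2805.7 × 0.9499 ≈ 2665.0 m/s.

Δv ≈ 2670 m/s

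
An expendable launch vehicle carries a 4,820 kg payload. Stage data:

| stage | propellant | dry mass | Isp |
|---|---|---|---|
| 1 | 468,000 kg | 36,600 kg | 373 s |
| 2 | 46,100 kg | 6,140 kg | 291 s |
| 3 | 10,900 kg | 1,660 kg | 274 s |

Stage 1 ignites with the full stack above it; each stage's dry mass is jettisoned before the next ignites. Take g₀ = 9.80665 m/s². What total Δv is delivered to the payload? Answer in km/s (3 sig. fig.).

Δv ≈ 11.9 km/s

Ignition mass of stage 1 = 468,000+36,600 + 46,100+6,140 + 10,900+1,660 + 4,820 = 574,220 kg.
Stage 1: m₀ = 574,220 kg, m_f = 574,220 − 468,000 = 106,220 kg; Δv = 373×9.80665×ln(5.406) = 3657.9×1.6875 ≈ 6173 m/s.
Stage 2: m₀ = 69,620 kg, m_f = 69,620 − 46,100 = 23,520 kg; Δv = 291×9.80665×ln(2.96) = 2853.7×1.0852 ≈ 3097 m/s.
Stage 3: m₀ = 17,380 kg, m_f = 17,380 − 10,900 = 6,480 kg; Δv = 274×9.80665×ln(2.682) = 2687.0×0.9866 ≈ 2651 m/s.
Total Δv = 6173 + 3097 + 2651 = 11921 m/s.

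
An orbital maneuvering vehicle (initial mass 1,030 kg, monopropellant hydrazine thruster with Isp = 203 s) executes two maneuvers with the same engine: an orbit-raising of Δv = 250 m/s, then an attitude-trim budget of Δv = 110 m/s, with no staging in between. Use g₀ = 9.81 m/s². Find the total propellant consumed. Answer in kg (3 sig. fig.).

total propellant consumed ≈ 170 kg

v_e = Isp · g₀ = 203 × 9.81 = 1991.4 m/s.
After the first burn: m = 1030 × exp(−250/1991.4) = 1030 × 0.88202 = 908.481 kg.
After the second burn: m = 908.481 × exp(−110/1991.4) = 908.481 × 0.94626 = 859.659 kg.
Total propellant = m₀ − m_final = 1030 − 859.659 = 170.341 kg.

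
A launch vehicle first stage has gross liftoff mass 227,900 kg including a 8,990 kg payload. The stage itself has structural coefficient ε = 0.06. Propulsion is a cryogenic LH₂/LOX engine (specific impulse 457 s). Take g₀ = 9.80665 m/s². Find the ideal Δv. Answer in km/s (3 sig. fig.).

Δv ≈ 10.5 km/s

Stage wet mass = m₀ − payload = 227,900 − 8,990 = 218,910 kg.
Stage dry mass = ε × stage wet mass = 0.06 × 218,910 = 13,134.6 kg.
Burnout mass m_f = stage dry + payload = 13,134.6 + 8,990 = 22,124.6 kg.
v_e = Isp · g₀ = 457 × 9.80665 = 4481.6 m/s.
By the Tsiolkovsky rocket equation, Δv = v_e · ln(227,900/22,124.6) = 4481.6 × ln(10.3) = 4481.6 × 2.3322 ≈ 10452 m/s.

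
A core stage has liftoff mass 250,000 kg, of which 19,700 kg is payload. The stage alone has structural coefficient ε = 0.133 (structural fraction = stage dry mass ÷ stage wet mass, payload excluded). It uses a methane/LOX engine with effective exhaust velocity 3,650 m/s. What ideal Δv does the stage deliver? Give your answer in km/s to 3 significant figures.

Δv ≈ 5.85 km/s

Stage wet mass = m₀ − payload = 250,000 − 19,700 = 230,300 kg.
Stage dry mass = ε × stage wet mass = 0.133 × 230,300 = 30,629.9 kg.
Burnout mass m_f = stage dry + payload = 30,629.9 + 19,700 = 50,329.9 kg.
Using Δv = v_e ln(m₀/m_f): Δv = v_e · ln(250,000/50,329.9) = 3650.0 × ln(4.967) = 3650.0 × 1.6029 ≈ 5850 m/s.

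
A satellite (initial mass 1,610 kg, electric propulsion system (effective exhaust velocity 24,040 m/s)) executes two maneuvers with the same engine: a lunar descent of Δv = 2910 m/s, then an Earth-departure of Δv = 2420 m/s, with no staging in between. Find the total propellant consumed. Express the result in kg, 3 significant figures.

total propellant consumed ≈ 320 kg

After the first burn: m = 1610 × exp(−2910/24040.0) = 1610 × 0.88599 = 1,426.44 kg.
After the second burn: m = 1,426.44 × exp(−2420/24040.0) = 1,426.44 × 0.90424 = 1,289.84 kg.
Total propellant = m₀ − m_final = 1610 − 1,289.84 = 320.16 kg.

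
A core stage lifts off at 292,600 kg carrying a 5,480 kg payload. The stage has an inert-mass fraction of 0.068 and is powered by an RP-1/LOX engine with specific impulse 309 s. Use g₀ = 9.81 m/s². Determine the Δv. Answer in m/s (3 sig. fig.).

Stage wet mass = m₀ − payload = 292,600 − 5,480 = 287,120 kg.
Stage dry mass = ε × stage wet mass = 0.068 × 287,120 = 19,524.2 kg.
Burnout mass m_f = stage dry + payload = 19,524.2 + 5,480 = 25,004.2 kg.
v_e = Isp · g₀ = 309 × 9.81 = 3031.3 m/s.
Δv = v_e · ln(292,600/25,004.2) = 3031.3 × ln(11.7) = 3031.3 × 2.4598 ≈ 7456 m/s.

Δv ≈ 7460 m/s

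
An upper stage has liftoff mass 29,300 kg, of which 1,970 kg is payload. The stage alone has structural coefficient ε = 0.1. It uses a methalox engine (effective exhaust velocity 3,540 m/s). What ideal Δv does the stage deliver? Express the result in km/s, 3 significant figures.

Stage wet mass = m₀ − payload = 29,300 − 1,970 = 27,330 kg.
Stage dry mass = ε × stage wet mass = 0.1 × 27,330 = 2,733 kg.
Burnout mass m_f = stage dry + payload = 2,733 + 1,970 = 4,703 kg.
Using Δv = v_e ln(m₀/m_f): Δv = v_e · ln(29,300/4,703) = 3540.0 × ln(6.23) = 3540.0 × 1.8294 ≈ 6476 m/s.

Δv ≈ 6.48 km/s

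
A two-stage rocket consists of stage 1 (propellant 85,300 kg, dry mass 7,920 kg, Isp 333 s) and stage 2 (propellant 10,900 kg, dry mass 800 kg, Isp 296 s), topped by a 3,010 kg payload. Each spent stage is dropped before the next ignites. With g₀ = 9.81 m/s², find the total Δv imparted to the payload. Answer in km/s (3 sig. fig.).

Ignition mass of stage 1 = 85,300+7,920 + 10,900+800 + 3,010 = 107,930 kg.
Stage 1: m₀ = 107,930 kg, m_f = 107,930 − 85,300 = 22,630 kg; Δv = 333×9.81×ln(4.769) = 3266.7×1.5622 ≈ 5103 m/s.
Stage 2: m₀ = 14,710 kg, m_f = 14,710 − 10,900 = 3,810 kg; Δv = 296×9.81×ln(3.861) = 2903.8×1.3509 ≈ 3923 m/s.
Total Δv = 5103 + 3923 = 9026 m/s.

Δv ≈ 9.03 km/s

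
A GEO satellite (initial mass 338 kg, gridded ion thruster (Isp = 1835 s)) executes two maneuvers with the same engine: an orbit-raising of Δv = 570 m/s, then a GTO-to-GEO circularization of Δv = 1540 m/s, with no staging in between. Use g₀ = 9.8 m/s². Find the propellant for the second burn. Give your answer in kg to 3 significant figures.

v_e = Isp · g₀ = 1835 × 9.8 = 17983.0 m/s.
After the first burn: m = 338 × exp(−570/17983.0) = 338 × 0.96880 = 327.454 kg.
After the second burn: m = 327.454 × exp(−1540/17983.0) = 327.454 × 0.91793 = 300.58 kg.
Second-burn propellant = 327.454 − 300.58 = 26.874 kg.

propellant for the second burn ≈ 26.9 kg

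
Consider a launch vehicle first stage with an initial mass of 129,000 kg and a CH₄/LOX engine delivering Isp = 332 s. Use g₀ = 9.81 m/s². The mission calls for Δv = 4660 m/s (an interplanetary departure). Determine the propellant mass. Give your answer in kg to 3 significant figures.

propellant mass ≈ 98200 kg

v_e = Isp · g₀ = 332 × 9.81 = 3256.9 m/s.
m₀/m_f = exp(Δv / v_e) = exp(4660 / 3256.9) = exp(1.4308) = 4.1820.
m_f = 129,000 / 4.1820 = 30,846.5 kg, so propellant = m₀ − m_f = 129,000 − 30,846.5 = 98,153.5 kg.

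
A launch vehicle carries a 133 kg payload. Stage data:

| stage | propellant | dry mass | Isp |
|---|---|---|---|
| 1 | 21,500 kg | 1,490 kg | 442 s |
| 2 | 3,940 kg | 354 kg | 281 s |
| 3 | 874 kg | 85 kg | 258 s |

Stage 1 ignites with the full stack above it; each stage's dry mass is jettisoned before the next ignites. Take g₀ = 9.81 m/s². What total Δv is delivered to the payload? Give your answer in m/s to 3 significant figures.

Δv ≈ 13800 m/s

Ignition mass of stage 1 = 21,500+1,490 + 3,940+354 + 874+85 + 133 = 28,376 kg.
Stage 1: m₀ = 28,376 kg, m_f = 28,376 − 21,500 = 6,876 kg; Δv = 442×9.81×ln(4.127) = 4336.0×1.4175 ≈ 6146 m/s.
Stage 2: m₀ = 5,386 kg, m_f = 5,386 − 3,940 = 1,446 kg; Δv = 281×9.81×ln(3.725) = 2756.6×1.3150 ≈ 3625 m/s.
Stage 3: m₀ = 1,092 kg, m_f = 1,092 − 874 = 218 kg; Δv = 258×9.81×ln(5.009) = 2531.0×1.6113 ≈ 4078 m/s.
Total Δv = 6146 + 3625 + 4078 = 13849 m/s.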